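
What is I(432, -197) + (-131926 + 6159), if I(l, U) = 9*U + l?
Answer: -127108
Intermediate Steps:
I(l, U) = l + 9*U
I(432, -197) + (-131926 + 6159) = (432 + 9*(-197)) + (-131926 + 6159) = (432 - 1773) - 125767 = -1341 - 125767 = -127108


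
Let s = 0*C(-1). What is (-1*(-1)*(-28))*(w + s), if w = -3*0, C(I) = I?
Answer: 0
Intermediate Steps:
s = 0 (s = 0*(-1) = 0)
w = 0
(-1*(-1)*(-28))*(w + s) = (-1*(-1)*(-28))*(0 + 0) = (1*(-28))*0 = -28*0 = 0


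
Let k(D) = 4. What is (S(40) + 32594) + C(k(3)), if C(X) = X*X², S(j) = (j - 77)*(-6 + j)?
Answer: 31400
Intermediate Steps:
S(j) = (-77 + j)*(-6 + j)
C(X) = X³
(S(40) + 32594) + C(k(3)) = ((462 + 40² - 83*40) + 32594) + 4³ = ((462 + 1600 - 3320) + 32594) + 64 = (-1258 + 32594) + 64 = 31336 + 64 = 31400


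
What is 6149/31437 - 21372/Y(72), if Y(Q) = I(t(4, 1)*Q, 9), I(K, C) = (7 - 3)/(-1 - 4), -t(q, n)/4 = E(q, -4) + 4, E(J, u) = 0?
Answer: 839845604/31437 ≈ 26715.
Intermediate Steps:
t(q, n) = -16 (t(q, n) = -4*(0 + 4) = -4*4 = -16)
I(K, C) = -⅘ (I(K, C) = 4/(-5) = 4*(-⅕) = -⅘)
Y(Q) = -⅘
6149/31437 - 21372/Y(72) = 6149/31437 - 21372/(-⅘) = 6149*(1/31437) - 21372*(-5/4) = 6149/31437 + 26715 = 839845604/31437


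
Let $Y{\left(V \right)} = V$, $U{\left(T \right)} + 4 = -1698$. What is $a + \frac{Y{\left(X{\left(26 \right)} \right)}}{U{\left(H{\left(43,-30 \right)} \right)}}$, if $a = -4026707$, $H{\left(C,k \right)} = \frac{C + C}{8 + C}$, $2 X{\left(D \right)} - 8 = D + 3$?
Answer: $- \frac{370457045}{92} \approx -4.0267 \cdot 10^{6}$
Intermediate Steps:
$X{\left(D \right)} = \frac{11}{2} + \frac{D}{2}$ ($X{\left(D \right)} = 4 + \frac{D + 3}{2} = 4 + \frac{3 + D}{2} = 4 + \left(\frac{3}{2} + \frac{D}{2}\right) = \frac{11}{2} + \frac{D}{2}$)
$H{\left(C,k \right)} = \frac{2 C}{8 + C}$
$U{\left(T \right)} = -1702$ ($U{\left(T \right)} = -4 - 1698 = -1702$)
$a + \frac{Y{\left(X{\left(26 \right)} \right)}}{U{\left(H{\left(43,-30 \right)} \right)}} = -4026707 + \frac{\frac{11}{2} + \frac{1}{2} \cdot 26}{-1702} = -4026707 + \left(\frac{11}{2} + 13\right) \left(- \frac{1}{1702}\right) = -4026707 + \frac{37}{2} \left(- \frac{1}{1702}\right) = -4026707 - \frac{1}{92} = - \frac{370457045}{92}$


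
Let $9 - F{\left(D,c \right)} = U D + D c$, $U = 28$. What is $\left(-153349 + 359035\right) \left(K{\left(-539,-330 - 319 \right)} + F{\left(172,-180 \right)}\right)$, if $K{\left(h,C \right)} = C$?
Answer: $5245815744$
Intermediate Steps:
$F{\left(D,c \right)} = 9 - 28 D - D c$ ($F{\left(D,c \right)} = 9 - \left(28 D + D c\right) = 9 - 28 D - D c$)
$\left(-153349 + 359035\right) \left(K{\left(-539,-330 - 319 \right)} + F{\left(172,-180 \right)}\right) = \left(-153349 + 359035\right) \left(\left(-330 - 319\right) - \left(4807 - 30960\right)\right) = 205686 \left(\left(-330 - 319\right) + \left(9 - 4816 + 30960\right)\right) = 205686 \left(-649 + 26153\right) = 205686 \cdot 25504 = 5245815744$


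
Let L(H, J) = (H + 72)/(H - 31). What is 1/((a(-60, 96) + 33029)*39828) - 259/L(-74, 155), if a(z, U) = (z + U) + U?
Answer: -17958711948029/1320736308 ≈ -13598.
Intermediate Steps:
a(z, U) = z + 2*U (a(z, U) = (U + z) + U = z + 2*U)
L(H, J) = (72 + H)/(-31 + H)
1/((a(-60, 96) + 33029)*39828) - 259/L(-74, 155) = 1/(((-60 + 2*96) + 33029)*39828) - 259*(-31 - 74)/(72 - 74) = (1/39828)/((-60 + 192) + 33029) - 259/(-2/(-105)) = (1/39828)/(132 + 33029) - 259/((-1/105*(-2))) = (1/39828)/33161 - 259/2/105 = (1/33161)*(1/39828) - 259*105/2 = 1/1320736308 - 27195/2 = -17958711948029/1320736308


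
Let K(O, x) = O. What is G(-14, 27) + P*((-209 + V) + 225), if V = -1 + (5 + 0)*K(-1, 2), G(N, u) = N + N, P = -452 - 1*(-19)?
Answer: -4358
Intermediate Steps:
P = -433 (P = -452 + 19 = -433)
G(N, u) = 2*N
V = -6 (V = -1 + (5 + 0)*(-1) = -1 + 5*(-1) = -1 - 5 = -6)
G(-14, 27) + P*((-209 + V) + 225) = 2*(-14) - 433*((-209 - 6) + 225) = -28 - 433*(-215 + 225) = -28 - 433*10 = -28 - 4330 = -4358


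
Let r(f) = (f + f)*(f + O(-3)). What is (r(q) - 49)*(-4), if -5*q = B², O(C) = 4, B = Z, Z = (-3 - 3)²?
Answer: -13224668/25 ≈ -5.2899e+5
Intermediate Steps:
Z = 36 (Z = (-6)² = 36)
B = 36
q = -1296/5 (q = -⅕*36² = -⅕*1296 = -1296/5 ≈ -259.20)
r(f) = 2*f*(4 + f) (r(f) = (f + f)*(f + 4) = (2*f)*(4 + f) = 2*f*(4 + f))
(r(q) - 49)*(-4) = (2*(-1296/5)*(4 - 1296/5) - 49)*(-4) = (2*(-1296/5)*(-1276/5) - 49)*(-4) = (3307392/25 - 49)*(-4) = (3306167/25)*(-4) = -13224668/25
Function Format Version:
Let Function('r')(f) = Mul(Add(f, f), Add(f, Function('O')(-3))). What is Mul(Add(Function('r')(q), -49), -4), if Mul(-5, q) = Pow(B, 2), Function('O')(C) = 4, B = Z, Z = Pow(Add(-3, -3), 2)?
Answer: Rational(-13224668, 25) ≈ -5.2899e+5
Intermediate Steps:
Z = 36 (Z = Pow(-6, 2) = 36)
B = 36
q = Rational(-1296, 5) (q = Mul(Rational(-1, 5), Pow(36, 2)) = Mul(Rational(-1, 5), 1296) = Rational(-1296, 5) ≈ -259.20)
Function('r')(f) = Mul(2, f, Add(4, f)) (Function('r')(f) = Mul(Add(f, f), Add(f, 4)) = Mul(Mul(2, f), Add(4, f)) = Mul(2, f, Add(4, f)))
Mul(Add(Function('r')(q), -49), -4) = Mul(Add(Mul(2, Rational(-1296, 5), Add(4, Rational(-1296, 5))), -49), -4) = Mul(Add(Mul(2, Rational(-1296, 5), Rational(-1276, 5)), -49), -4) = Mul(Add(Rational(3307392, 25), -49), -4) = Mul(Rational(3306167, 25), -4) = Rational(-13224668, 25)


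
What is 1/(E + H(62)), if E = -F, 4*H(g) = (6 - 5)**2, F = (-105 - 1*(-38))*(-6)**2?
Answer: 4/9649 ≈ 0.00041455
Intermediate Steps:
F = -2412 (F = (-105 + 38)*36 = -67*36 = -2412)
H(g) = 1/4 (H(g) = (6 - 5)**2/4 = (1/4)*1**2 = (1/4)*1 = 1/4)
E = 2412 (E = -1*(-2412) = 2412)
1/(E + H(62)) = 1/(2412 + 1/4) = 1/(9649/4) = 4/9649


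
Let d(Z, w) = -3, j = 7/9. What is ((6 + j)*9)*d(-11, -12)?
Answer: -183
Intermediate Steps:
j = 7/9 (j = 7*(⅑) = 7/9 ≈ 0.77778)
((6 + j)*9)*d(-11, -12) = ((6 + 7/9)*9)*(-3) = ((61/9)*9)*(-3) = 61*(-3) = -183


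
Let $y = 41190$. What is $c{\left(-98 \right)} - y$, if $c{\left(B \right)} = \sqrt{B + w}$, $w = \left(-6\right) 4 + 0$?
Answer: $-41190 + i \sqrt{122} \approx -41190.0 + 11.045 i$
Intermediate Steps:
$w = -24$ ($w = -24 + 0 = -24$)
$c{\left(B \right)} = \sqrt{-24 + B}$ ($c{\left(B \right)} = \sqrt{B - 24} = \sqrt{-24 + B}$)
$c{\left(-98 \right)} - y = \sqrt{-24 - 98} - 41190 = \sqrt{-122} - 41190 = i \sqrt{122} - 41190 = -41190 + i \sqrt{122}$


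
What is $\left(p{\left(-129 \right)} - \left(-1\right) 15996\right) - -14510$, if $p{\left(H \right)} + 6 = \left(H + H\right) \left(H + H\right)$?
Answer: $97064$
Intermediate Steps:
$p{\left(H \right)} = -6 + 4 H^{2}$ ($p{\left(H \right)} = -6 + \left(H + H\right) \left(H + H\right) = -6 + 2 H 2 H = -6 + 4 H^{2}$)
$\left(p{\left(-129 \right)} - \left(-1\right) 15996\right) - -14510 = \left(\left(-6 + 4 \left(-129\right)^{2}\right) - \left(-1\right) 15996\right) - -14510 = \left(\left(-6 + 4 \cdot 16641\right) - -15996\right) + 14510 = \left(\left(-6 + 66564\right) + 15996\right) + 14510 = \left(66558 + 15996\right) + 14510 = 82554 + 14510 = 97064$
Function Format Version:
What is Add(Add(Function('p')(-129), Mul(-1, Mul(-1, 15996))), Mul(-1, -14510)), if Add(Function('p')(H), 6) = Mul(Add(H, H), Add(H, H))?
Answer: 97064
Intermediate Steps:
Function('p')(H) = Add(-6, Mul(4, Pow(H, 2))) (Function('p')(H) = Add(-6, Mul(Add(H, H), Add(H, H))) = Add(-6, Mul(Mul(2, H), Mul(2, H))) = Add(-6, Mul(4, Pow(H, 2))))
Add(Add(Function('p')(-129), Mul(-1, Mul(-1, 15996))), Mul(-1, -14510)) = Add(Add(Add(-6, Mul(4, Pow(-129, 2))), Mul(-1, Mul(-1, 15996))), Mul(-1, -14510)) = Add(Add(Add(-6, Mul(4, 16641)), Mul(-1, -15996)), 14510) = Add(Add(Add(-6, 66564), 15996), 14510) = Add(Add(66558, 15996), 14510) = Add(82554, 14510) = 97064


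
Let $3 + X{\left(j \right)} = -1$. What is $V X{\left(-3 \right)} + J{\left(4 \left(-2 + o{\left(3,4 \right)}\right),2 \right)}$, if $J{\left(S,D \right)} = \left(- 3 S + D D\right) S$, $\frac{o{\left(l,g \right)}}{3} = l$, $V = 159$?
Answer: $-2876$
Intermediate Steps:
$o{\left(l,g \right)} = 3 l$
$X{\left(j \right)} = -4$ ($X{\left(j \right)} = -3 - 1 = -4$)
$J{\left(S,D \right)} = S \left(D^{2} - 3 S\right)$ ($J{\left(S,D \right)} = \left(- 3 S + D^{2}\right) S = \left(D^{2} - 3 S\right) S = S \left(D^{2} - 3 S\right)$)
$V X{\left(-3 \right)} + J{\left(4 \left(-2 + o{\left(3,4 \right)}\right),2 \right)} = 159 \left(-4\right) + 4 \left(-2 + 3 \cdot 3\right) \left(2^{2} - 3 \cdot 4 \left(-2 + 3 \cdot 3\right)\right) = -636 + 4 \left(-2 + 9\right) \left(4 - 3 \cdot 4 \left(-2 + 9\right)\right) = -636 + 4 \cdot 7 \left(4 - 3 \cdot 4 \cdot 7\right) = -636 + 28 \left(4 - 84\right) = -636 + 28 \left(-80\right) = -636 - 2240 = -2876$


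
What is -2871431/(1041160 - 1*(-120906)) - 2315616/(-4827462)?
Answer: -1861804235911/934971576082 ≈ -1.9913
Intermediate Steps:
-2871431/(1041160 - 1*(-120906)) - 2315616/(-4827462) = -2871431/(1041160 + 120906) - 2315616*(-1/4827462) = -2871431/1162066 + 385936/804577 = -1861804235911/934971576082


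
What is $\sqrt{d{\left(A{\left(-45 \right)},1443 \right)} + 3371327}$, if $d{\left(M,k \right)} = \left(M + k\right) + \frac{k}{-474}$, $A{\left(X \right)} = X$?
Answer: $\frac{\sqrt{84196630902}}{158} \approx 1836.5$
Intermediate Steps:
$d{\left(M,k \right)} = M + \frac{473 k}{474}$ ($d{\left(M,k \right)} = \left(M + k\right) + k \left(- \frac{1}{474}\right) = \left(M + k\right) - \frac{k}{474} = M + \frac{473 k}{474}$)
$\sqrt{d{\left(A{\left(-45 \right)},1443 \right)} + 3371327} = \sqrt{\left(-45 + \frac{473}{474} \cdot 1443\right) + 3371327} = \sqrt{\left(-45 + \frac{227513}{158}\right) + 3371327} = \sqrt{\frac{220403}{158} + 3371327} = \sqrt{\frac{532890069}{158}} = \frac{\sqrt{84196630902}}{158}$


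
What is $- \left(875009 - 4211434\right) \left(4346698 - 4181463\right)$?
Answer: $551294184875$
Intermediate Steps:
$- \left(875009 - 4211434\right) \left(4346698 - 4181463\right) = - \left(-3336425\right) 165235 = \left(-1\right) \left(-551294184875\right) = 551294184875$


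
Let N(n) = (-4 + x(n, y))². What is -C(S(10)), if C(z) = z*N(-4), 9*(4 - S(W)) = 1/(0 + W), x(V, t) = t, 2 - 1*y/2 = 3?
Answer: -718/5 ≈ -143.60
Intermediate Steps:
y = -2 (y = 4 - 2*3 = 4 - 6 = -2)
N(n) = 36 (N(n) = (-4 - 2)² = (-6)² = 36)
S(W) = 4 - 1/(9*W) (S(W) = 4 - 1/(9*(0 + W)) = 4 - 1/(9*W))
C(z) = 36*z (C(z) = z*36 = 36*z)
-C(S(10)) = -36*(4 - ⅑/10) = -36*(4 - ⅑*⅒) = -36*(4 - 1/90) = -36*359/90 = -1*718/5 = -718/5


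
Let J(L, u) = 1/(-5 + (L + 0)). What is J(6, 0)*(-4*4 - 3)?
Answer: -19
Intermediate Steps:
J(L, u) = 1/(-5 + L)
J(6, 0)*(-4*4 - 3) = (-4*4 - 3)/(-5 + 6) = (-16 - 3)/1 = 1*(-19) = -19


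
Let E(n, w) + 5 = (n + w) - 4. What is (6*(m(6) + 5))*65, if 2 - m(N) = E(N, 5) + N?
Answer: -390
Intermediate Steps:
E(n, w) = -9 + n + w (E(n, w) = -5 + ((n + w) - 4) = -5 + (-4 + n + w) = -9 + n + w)
m(N) = 6 - 2*N (m(N) = 2 - ((-9 + N + 5) + N) = 2 - ((-4 + N) + N) = 2 - (-4 + 2*N) = 2 + (4 - 2*N) = 6 - 2*N)
(6*(m(6) + 5))*65 = (6*((6 - 2*6) + 5))*65 = (6*((6 - 12) + 5))*65 = (6*(-6 + 5))*65 = (6*(-1))*65 = -6*65 = -390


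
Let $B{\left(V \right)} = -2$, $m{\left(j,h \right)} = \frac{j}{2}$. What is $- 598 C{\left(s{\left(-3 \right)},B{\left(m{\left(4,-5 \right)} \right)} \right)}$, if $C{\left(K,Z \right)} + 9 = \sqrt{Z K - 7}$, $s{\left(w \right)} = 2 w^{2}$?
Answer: $5382 - 598 i \sqrt{43} \approx 5382.0 - 3921.3 i$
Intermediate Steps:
$m{\left(j,h \right)} = \frac{j}{2}$ ($m{\left(j,h \right)} = j \frac{1}{2} = \frac{j}{2}$)
$C{\left(K,Z \right)} = -9 + \sqrt{-7 + K Z}$ ($C{\left(K,Z \right)} = -9 + \sqrt{Z K - 7} = -9 + \sqrt{K Z - 7} = -9 + \sqrt{-7 + K Z}$)
$- 598 C{\left(s{\left(-3 \right)},B{\left(m{\left(4,-5 \right)} \right)} \right)} = - 598 \left(-9 + \sqrt{-7 + 2 \left(-3\right)^{2} \left(-2\right)}\right) = - 598 \left(-9 + \sqrt{-7 + 2 \cdot 9 \left(-2\right)}\right) = - 598 \left(-9 + \sqrt{-7 + 18 \left(-2\right)}\right) = - 598 \left(-9 + \sqrt{-7 - 36}\right) = - 598 \left(-9 + \sqrt{-43}\right) = - 598 \left(-9 + i \sqrt{43}\right) = 5382 - 598 i \sqrt{43}$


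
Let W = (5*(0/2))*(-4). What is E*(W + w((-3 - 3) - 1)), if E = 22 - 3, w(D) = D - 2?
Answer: -171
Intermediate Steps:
w(D) = -2 + D
W = 0 (W = (5*(0*(½)))*(-4) = (5*0)*(-4) = 0*(-4) = 0)
E = 19
E*(W + w((-3 - 3) - 1)) = 19*(0 + (-2 + ((-3 - 3) - 1))) = 19*(0 + (-2 + (-6 - 1))) = 19*(0 + (-2 - 7)) = 19*(0 - 9) = 19*(-9) = -171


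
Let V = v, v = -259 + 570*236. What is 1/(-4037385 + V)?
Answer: -1/3903124 ≈ -2.5621e-7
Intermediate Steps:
v = 134261 (v = -259 + 134520 = 134261)
V = 134261
1/(-4037385 + V) = 1/(-4037385 + 134261) = 1/(-3903124) = -1/3903124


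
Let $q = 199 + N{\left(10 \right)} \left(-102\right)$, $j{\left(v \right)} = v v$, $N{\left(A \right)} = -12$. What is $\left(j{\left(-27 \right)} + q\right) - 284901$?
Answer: $-282749$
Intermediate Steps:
$j{\left(v \right)} = v^{2}$
$q = 1423$ ($q = 199 - -1224 = 199 + 1224 = 1423$)
$\left(j{\left(-27 \right)} + q\right) - 284901 = \left(\left(-27\right)^{2} + 1423\right) - 284901 = \left(729 + 1423\right) - 284901 = 2152 - 284901 = -282749$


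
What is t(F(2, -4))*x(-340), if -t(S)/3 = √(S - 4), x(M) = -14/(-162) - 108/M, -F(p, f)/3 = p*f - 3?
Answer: -2782*√29/2295 ≈ -6.5279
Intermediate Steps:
F(p, f) = 9 - 3*f*p (F(p, f) = -3*(p*f - 3) = -3*(f*p - 3) = -3*(-3 + f*p) = 9 - 3*f*p)
x(M) = 7/81 - 108/M (x(M) = -14*(-1/162) - 108/M = 7/81 - 108/M)
t(S) = -3*√(-4 + S) (t(S) = -3*√(S - 4) = -3*√(-4 + S))
t(F(2, -4))*x(-340) = (-3*√(-4 + (9 - 3*(-4)*2)))*(7/81 - 108/(-340)) = (-3*√(-4 + (9 + 24)))*(7/81 - 108*(-1/340)) = (-3*√(-4 + 33))*(7/81 + 27/85) = -3*√29*(2782/6885) = -2782*√29/2295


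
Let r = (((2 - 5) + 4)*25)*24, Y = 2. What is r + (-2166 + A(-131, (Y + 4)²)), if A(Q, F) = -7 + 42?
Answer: -1531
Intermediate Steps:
A(Q, F) = 35
r = 600 (r = ((-3 + 4)*25)*24 = (1*25)*24 = 25*24 = 600)
r + (-2166 + A(-131, (Y + 4)²)) = 600 + (-2166 + 35) = 600 - 2131 = -1531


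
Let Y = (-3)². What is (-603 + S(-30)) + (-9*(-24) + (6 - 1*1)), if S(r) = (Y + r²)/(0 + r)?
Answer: -4123/10 ≈ -412.30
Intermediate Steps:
Y = 9
S(r) = (9 + r²)/r (S(r) = (9 + r²)/(0 + r) = (9 + r²)/r)
(-603 + S(-30)) + (-9*(-24) + (6 - 1*1)) = (-603 + (-30 + 9/(-30))) + (-9*(-24) + (6 - 1*1)) = (-603 + (-30 + 9*(-1/30))) + (216 + (6 - 1)) = (-603 + (-30 - 3/10)) + (216 + 5) = (-603 - 303/10) + 221 = -6333/10 + 221 = -4123/10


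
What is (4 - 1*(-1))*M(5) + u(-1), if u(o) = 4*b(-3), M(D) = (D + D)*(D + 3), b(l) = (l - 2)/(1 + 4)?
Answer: 396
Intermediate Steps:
b(l) = -⅖ + l/5 (b(l) = (-2 + l)/5 = (-2 + l)*(⅕) = -⅖ + l/5)
M(D) = 2*D*(3 + D) (M(D) = (2*D)*(3 + D) = 2*D*(3 + D))
u(o) = -4 (u(o) = 4*(-⅖ + (⅕)*(-3)) = 4*(-⅖ - ⅗) = 4*(-1) = -4)
(4 - 1*(-1))*M(5) + u(-1) = (4 - 1*(-1))*(2*5*(3 + 5)) - 4 = (4 + 1)*(2*5*8) - 4 = 5*80 - 4 = 400 - 4 = 396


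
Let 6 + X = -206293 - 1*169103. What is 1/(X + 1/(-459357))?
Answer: -459357/172443536515 ≈ -2.6638e-6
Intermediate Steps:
X = -375402 (X = -6 + (-206293 - 1*169103) = -6 + (-206293 - 169103) = -6 - 375396 = -375402)
1/(X + 1/(-459357)) = 1/(-375402 + 1/(-459357)) = 1/(-375402 - 1/459357) = 1/(-172443536515/459357) = -459357/172443536515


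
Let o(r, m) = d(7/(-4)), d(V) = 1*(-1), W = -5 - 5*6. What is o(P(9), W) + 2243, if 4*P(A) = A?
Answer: 2242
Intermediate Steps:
P(A) = A/4
W = -35 (W = -5 - 30 = -35)
d(V) = -1
o(r, m) = -1
o(P(9), W) + 2243 = -1 + 2243 = 2242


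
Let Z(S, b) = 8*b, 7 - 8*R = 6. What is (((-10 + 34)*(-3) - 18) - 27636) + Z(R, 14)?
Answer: -27614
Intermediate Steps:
R = ⅛ (R = 7/8 - ⅛*6 = 7/8 - ¾ = ⅛ ≈ 0.12500)
(((-10 + 34)*(-3) - 18) - 27636) + Z(R, 14) = (((-10 + 34)*(-3) - 18) - 27636) + 8*14 = ((24*(-3) - 18) - 27636) + 112 = ((-72 - 18) - 27636) + 112 = (-90 - 27636) + 112 = -27726 + 112 = -27614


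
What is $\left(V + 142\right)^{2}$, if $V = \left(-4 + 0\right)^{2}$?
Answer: $24964$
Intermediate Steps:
$V = 16$ ($V = \left(-4\right)^{2} = 16$)
$\left(V + 142\right)^{2} = \left(16 + 142\right)^{2} = 158^{2} = 24964$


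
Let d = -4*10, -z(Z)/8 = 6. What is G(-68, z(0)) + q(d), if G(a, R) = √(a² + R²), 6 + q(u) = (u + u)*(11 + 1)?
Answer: -966 + 4*√433 ≈ -882.77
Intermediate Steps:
z(Z) = -48 (z(Z) = -8*6 = -48)
d = -40
q(u) = -6 + 24*u (q(u) = -6 + (u + u)*(11 + 1) = -6 + (2*u)*12 = -6 + 24*u)
G(a, R) = √(R² + a²)
G(-68, z(0)) + q(d) = √((-48)² + (-68)²) + (-6 + 24*(-40)) = √(2304 + 4624) + (-6 - 960) = √6928 - 966 = 4*√433 - 966 = -966 + 4*√433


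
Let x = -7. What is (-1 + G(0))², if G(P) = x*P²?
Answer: 1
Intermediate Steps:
G(P) = -7*P²
(-1 + G(0))² = (-1 - 7*0²)² = (-1 - 7*0)² = (-1 + 0)² = (-1)² = 1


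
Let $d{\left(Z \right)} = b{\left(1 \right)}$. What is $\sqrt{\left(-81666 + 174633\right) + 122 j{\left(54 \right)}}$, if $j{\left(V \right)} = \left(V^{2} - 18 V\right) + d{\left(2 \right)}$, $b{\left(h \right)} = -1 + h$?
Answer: $\sqrt{330135} \approx 574.57$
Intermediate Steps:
$d{\left(Z \right)} = 0$ ($d{\left(Z \right)} = -1 + 1 = 0$)
$j{\left(V \right)} = V^{2} - 18 V$ ($j{\left(V \right)} = \left(V^{2} - 18 V\right) + 0 = V^{2} - 18 V$)
$\sqrt{\left(-81666 + 174633\right) + 122 j{\left(54 \right)}} = \sqrt{\left(-81666 + 174633\right) + 122 \cdot 54 \left(-18 + 54\right)} = \sqrt{92967 + 122 \cdot 54 \cdot 36} = \sqrt{92967 + 122 \cdot 1944} = \sqrt{92967 + 237168} = \sqrt{330135}$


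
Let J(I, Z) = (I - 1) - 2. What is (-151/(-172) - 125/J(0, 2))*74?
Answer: 812261/258 ≈ 3148.3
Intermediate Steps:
J(I, Z) = -3 + I (J(I, Z) = (-1 + I) - 2 = -3 + I)
(-151/(-172) - 125/J(0, 2))*74 = (-151/(-172) - 125/(-3 + 0))*74 = (-151*(-1/172) - 125/(-3))*74 = (151/172 - 125*(-⅓))*74 = (151/172 + 125/3)*74 = (21953/516)*74 = 812261/258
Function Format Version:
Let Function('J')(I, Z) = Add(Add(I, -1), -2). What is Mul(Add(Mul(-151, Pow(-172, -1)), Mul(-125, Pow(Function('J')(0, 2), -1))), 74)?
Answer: Rational(812261, 258) ≈ 3148.3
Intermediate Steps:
Function('J')(I, Z) = Add(-3, I) (Function('J')(I, Z) = Add(Add(-1, I), -2) = Add(-3, I))
Mul(Add(Mul(-151, Pow(-172, -1)), Mul(-125, Pow(Function('J')(0, 2), -1))), 74) = Mul(Add(Mul(-151, Pow(-172, -1)), Mul(-125, Pow(Add(-3, 0), -1))), 74) = Mul(Add(Mul(-151, Rational(-1, 172)), Mul(-125, Pow(-3, -1))), 74) = Mul(Add(Rational(151, 172), Mul(-125, Rational(-1, 3))), 74) = Mul(Add(Rational(151, 172), Rational(125, 3)), 74) = Mul(Rational(21953, 516), 74) = Rational(812261, 258)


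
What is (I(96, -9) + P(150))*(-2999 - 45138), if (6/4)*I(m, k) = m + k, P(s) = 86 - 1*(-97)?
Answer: -11601017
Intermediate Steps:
P(s) = 183 (P(s) = 86 + 97 = 183)
I(m, k) = 2*k/3 + 2*m/3 (I(m, k) = 2*(m + k)/3 = 2*(k + m)/3 = 2*k/3 + 2*m/3)
(I(96, -9) + P(150))*(-2999 - 45138) = (((⅔)*(-9) + (⅔)*96) + 183)*(-2999 - 45138) = ((-6 + 64) + 183)*(-48137) = (58 + 183)*(-48137) = 241*(-48137) = -11601017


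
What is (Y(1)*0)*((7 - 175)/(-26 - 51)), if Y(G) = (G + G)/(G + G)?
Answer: 0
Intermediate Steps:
Y(G) = 1 (Y(G) = (2*G)/((2*G)) = (2*G)*(1/(2*G)) = 1)
(Y(1)*0)*((7 - 175)/(-26 - 51)) = (1*0)*((7 - 175)/(-26 - 51)) = 0*(-168/(-77)) = 0*(-168*(-1/77)) = 0*(24/11) = 0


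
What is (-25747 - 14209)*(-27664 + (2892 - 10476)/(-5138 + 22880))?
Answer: 3268549116672/2957 ≈ 1.1054e+9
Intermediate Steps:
(-25747 - 14209)*(-27664 + (2892 - 10476)/(-5138 + 22880)) = -39956*(-27664 - 7584/17742) = -39956*(-27664 - 7584*1/17742) = -39956*(-27664 - 1264/2957) = -39956*(-81803712/2957) = 3268549116672/2957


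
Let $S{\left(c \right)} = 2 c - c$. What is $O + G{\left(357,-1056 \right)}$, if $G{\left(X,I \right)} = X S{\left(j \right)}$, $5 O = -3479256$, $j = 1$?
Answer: $- \frac{3477471}{5} \approx -6.9549 \cdot 10^{5}$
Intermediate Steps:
$S{\left(c \right)} = c$
$O = - \frac{3479256}{5}$ ($O = \frac{1}{5} \left(-3479256\right) = - \frac{3479256}{5} \approx -6.9585 \cdot 10^{5}$)
$G{\left(X,I \right)} = X$ ($G{\left(X,I \right)} = X 1 = X$)
$O + G{\left(357,-1056 \right)} = - \frac{3479256}{5} + 357 = - \frac{3477471}{5}$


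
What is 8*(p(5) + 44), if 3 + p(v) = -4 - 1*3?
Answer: 272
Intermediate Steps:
p(v) = -10 (p(v) = -3 + (-4 - 1*3) = -3 + (-4 - 3) = -3 - 7 = -10)
8*(p(5) + 44) = 8*(-10 + 44) = 8*34 = 272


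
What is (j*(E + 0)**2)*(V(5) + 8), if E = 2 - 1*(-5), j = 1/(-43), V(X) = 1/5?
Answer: -2009/215 ≈ -9.3442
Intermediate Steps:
V(X) = 1/5
j = -1/43 (j = 1*(-1/43) = -1/43 ≈ -0.023256)
E = 7 (E = 2 + 5 = 7)
(j*(E + 0)**2)*(V(5) + 8) = (-(7 + 0)**2/43)*(1/5 + 8) = -1/43*7**2*(41/5) = -1/43*49*(41/5) = -49/43*41/5 = -2009/215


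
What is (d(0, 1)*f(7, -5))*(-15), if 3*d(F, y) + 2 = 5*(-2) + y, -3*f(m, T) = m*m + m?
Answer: -3080/3 ≈ -1026.7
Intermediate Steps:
f(m, T) = -m/3 - m²/3 (f(m, T) = -(m*m + m)/3 = -(m² + m)/3 = -(m + m²)/3 = -m/3 - m²/3)
d(F, y) = -4 + y/3 (d(F, y) = -⅔ + (5*(-2) + y)/3 = -⅔ + (-10 + y)/3 = -⅔ + (-10/3 + y/3) = -4 + y/3)
(d(0, 1)*f(7, -5))*(-15) = ((-4 + (⅓)*1)*(-⅓*7*(1 + 7)))*(-15) = ((-4 + ⅓)*(-⅓*7*8))*(-15) = -11/3*(-56/3)*(-15) = (616/9)*(-15) = -3080/3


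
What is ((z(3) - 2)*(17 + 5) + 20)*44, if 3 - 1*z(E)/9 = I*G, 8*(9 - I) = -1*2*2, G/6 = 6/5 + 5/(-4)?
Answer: 249546/5 ≈ 49909.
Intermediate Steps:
G = -3/10 (G = 6*(6/5 + 5/(-4)) = 6*(6*(1/5) + 5*(-1/4)) = 6*(6/5 - 5/4) = 6*(-1/20) = -3/10 ≈ -0.30000)
I = 19/2 (I = 9 - (-1*2)*2/8 = 9 - (-1)*2/4 = 9 - 1/8*(-4) = 9 + 1/2 = 19/2 ≈ 9.5000)
z(E) = 1053/20 (z(E) = 27 - 171*(-3)/(2*10) = 27 - 9*(-57/20) = 27 + 513/20 = 1053/20)
((z(3) - 2)*(17 + 5) + 20)*44 = ((1053/20 - 2)*(17 + 5) + 20)*44 = ((1013/20)*22 + 20)*44 = (11143/10 + 20)*44 = (11343/10)*44 = 249546/5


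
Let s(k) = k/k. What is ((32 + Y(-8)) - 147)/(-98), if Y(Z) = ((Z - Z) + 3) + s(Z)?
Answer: 111/98 ≈ 1.1327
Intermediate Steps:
s(k) = 1
Y(Z) = 4 (Y(Z) = ((Z - Z) + 3) + 1 = (0 + 3) + 1 = 3 + 1 = 4)
((32 + Y(-8)) - 147)/(-98) = ((32 + 4) - 147)/(-98) = (36 - 147)*(-1/98) = -111*(-1/98) = 111/98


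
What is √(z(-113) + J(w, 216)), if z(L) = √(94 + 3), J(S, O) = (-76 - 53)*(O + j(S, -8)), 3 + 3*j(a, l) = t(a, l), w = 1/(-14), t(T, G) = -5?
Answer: √(-27520 + √97) ≈ 165.86*I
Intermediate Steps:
w = -1/14 ≈ -0.071429
j(a, l) = -8/3 (j(a, l) = -1 + (⅓)*(-5) = -1 - 5/3 = -8/3)
J(S, O) = 344 - 129*O (J(S, O) = (-76 - 53)*(O - 8/3) = -129*(-8/3 + O) = 344 - 129*O)
z(L) = √97
√(z(-113) + J(w, 216)) = √(√97 + (344 - 129*216)) = √(√97 + (344 - 27864)) = √(√97 - 27520) = √(-27520 + √97)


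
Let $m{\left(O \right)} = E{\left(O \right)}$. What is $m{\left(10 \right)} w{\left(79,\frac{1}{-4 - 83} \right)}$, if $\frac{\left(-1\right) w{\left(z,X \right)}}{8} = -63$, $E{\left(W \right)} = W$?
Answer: $5040$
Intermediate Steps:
$m{\left(O \right)} = O$
$w{\left(z,X \right)} = 504$ ($w{\left(z,X \right)} = \left(-8\right) \left(-63\right) = 504$)
$m{\left(10 \right)} w{\left(79,\frac{1}{-4 - 83} \right)} = 10 \cdot 504 = 5040$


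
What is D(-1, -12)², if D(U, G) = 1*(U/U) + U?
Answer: 0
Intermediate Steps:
D(U, G) = 1 + U (D(U, G) = 1*1 + U = 1 + U)
D(-1, -12)² = (1 - 1)² = 0² = 0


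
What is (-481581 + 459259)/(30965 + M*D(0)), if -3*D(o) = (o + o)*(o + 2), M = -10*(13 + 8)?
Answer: -22322/30965 ≈ -0.72088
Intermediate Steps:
M = -210 (M = -10*21 = -210)
D(o) = -2*o*(2 + o)/3 (D(o) = -(o + o)*(o + 2)/3 = -2*o*(2 + o)/3)
(-481581 + 459259)/(30965 + M*D(0)) = (-481581 + 459259)/(30965 - (-140)*0*(2 + 0)) = -22322/(30965 - (-140)*0*2) = -22322/(30965 - 210*0) = -22322/(30965 + 0) = -22322/30965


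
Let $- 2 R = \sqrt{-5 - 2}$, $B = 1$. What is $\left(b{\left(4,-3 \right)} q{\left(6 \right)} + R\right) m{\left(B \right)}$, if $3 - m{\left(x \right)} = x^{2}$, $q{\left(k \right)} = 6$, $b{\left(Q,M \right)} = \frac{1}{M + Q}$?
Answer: $12 - i \sqrt{7} \approx 12.0 - 2.6458 i$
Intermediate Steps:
$m{\left(x \right)} = 3 - x^{2}$
$R = - \frac{i \sqrt{7}}{2}$ ($R = - \frac{\sqrt{-5 - 2}}{2} = - \frac{\sqrt{-7}}{2} = - \frac{i \sqrt{7}}{2} \approx - 1.3229 i$)
$\left(b{\left(4,-3 \right)} q{\left(6 \right)} + R\right) m{\left(B \right)} = \left(\frac{1}{-3 + 4} \cdot 6 - \frac{i \sqrt{7}}{2}\right) \left(3 - 1^{2}\right) = \left(1^{-1} \cdot 6 - \frac{i \sqrt{7}}{2}\right) \left(3 - 1\right) = \left(1 \cdot 6 - \frac{i \sqrt{7}}{2}\right) \left(3 - 1\right) = \left(6 - \frac{i \sqrt{7}}{2}\right) 2 = 12 - i \sqrt{7}$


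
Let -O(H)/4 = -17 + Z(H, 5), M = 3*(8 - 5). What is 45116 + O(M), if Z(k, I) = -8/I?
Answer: 225952/5 ≈ 45190.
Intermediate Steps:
M = 9 (M = 3*3 = 9)
O(H) = 372/5 (O(H) = -4*(-17 - 8/5) = -4*(-93/5) = 372/5)
45116 + O(M) = 45116 + 372/5 = 225952/5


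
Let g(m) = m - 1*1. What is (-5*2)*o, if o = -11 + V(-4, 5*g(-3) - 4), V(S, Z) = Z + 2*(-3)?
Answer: 410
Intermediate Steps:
g(m) = -1 + m (g(m) = m - 1 = -1 + m)
V(S, Z) = -6 + Z (V(S, Z) = Z - 6 = -6 + Z)
o = -41 (o = -11 + (-6 + (5*(-1 - 3) - 4)) = -11 + (-6 + (5*(-4) - 4)) = -11 + (-6 + (-20 - 4)) = -11 + (-6 - 24) = -11 - 30 = -41)
(-5*2)*o = -5*2*(-41) = -10*(-41) = 410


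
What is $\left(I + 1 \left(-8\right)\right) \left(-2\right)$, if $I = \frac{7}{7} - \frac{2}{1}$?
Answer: $18$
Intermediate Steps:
$I = -1$ ($I = 7 \cdot \frac{1}{7} - 2 = 1 - 2 = -1$)
$\left(I + 1 \left(-8\right)\right) \left(-2\right) = \left(-1 + 1 \left(-8\right)\right) \left(-2\right) = \left(-1 - 8\right) \left(-2\right) = \left(-9\right) \left(-2\right) = 18$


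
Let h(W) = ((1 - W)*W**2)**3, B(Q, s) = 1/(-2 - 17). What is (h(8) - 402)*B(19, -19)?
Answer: 89915794/19 ≈ 4.7324e+6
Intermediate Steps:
B(Q, s) = -1/19 (B(Q, s) = 1/(-19) = -1/19)
h(W) = W**6*(1 - W)**3 (h(W) = (W**2*(1 - W))**3 = W**6*(1 - W)**3)
(h(8) - 402)*B(19, -19) = (-1*8**6*(-1 + 8)**3 - 402)*(-1/19) = (-1*262144*7**3 - 402)*(-1/19) = (-1*262144*343 - 402)*(-1/19) = (-89915392 - 402)*(-1/19) = -89915794*(-1/19) = 89915794/19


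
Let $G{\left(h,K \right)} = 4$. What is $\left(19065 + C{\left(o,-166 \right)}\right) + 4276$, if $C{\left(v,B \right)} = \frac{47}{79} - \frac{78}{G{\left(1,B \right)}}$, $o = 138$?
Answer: $\frac{3684891}{158} \approx 23322.0$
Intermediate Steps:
$C{\left(v,B \right)} = - \frac{2987}{158}$ ($C{\left(v,B \right)} = \frac{47}{79} - \frac{78}{4} = 47 \cdot \frac{1}{79} - \frac{39}{2} = \frac{47}{79} - \frac{39}{2} = - \frac{2987}{158}$)
$\left(19065 + C{\left(o,-166 \right)}\right) + 4276 = \left(19065 - \frac{2987}{158}\right) + 4276 = \frac{3009283}{158} + 4276 = \frac{3684891}{158}$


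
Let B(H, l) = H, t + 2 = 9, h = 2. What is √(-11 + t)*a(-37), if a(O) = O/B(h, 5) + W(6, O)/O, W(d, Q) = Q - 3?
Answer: -1289*I/37 ≈ -34.838*I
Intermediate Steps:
t = 7 (t = -2 + 9 = 7)
W(d, Q) = -3 + Q
a(O) = O/2 + (-3 + O)/O
√(-11 + t)*a(-37) = √(-11 + 7)*(1 + (½)*(-37) - 3/(-37)) = √(-4)*(1 - 37/2 - 3*(-1/37)) = (2*I)*(1 - 37/2 + 3/37) = (2*I)*(-1289/74) = -1289*I/37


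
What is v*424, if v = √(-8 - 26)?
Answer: 424*I*√34 ≈ 2472.3*I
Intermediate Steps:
v = I*√34 (v = √(-34) = I*√34 ≈ 5.8309*I)
v*424 = (I*√34)*424 = 424*I*√34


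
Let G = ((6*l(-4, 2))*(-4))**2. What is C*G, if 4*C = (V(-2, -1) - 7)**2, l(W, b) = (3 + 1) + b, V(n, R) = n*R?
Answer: 129600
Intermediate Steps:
V(n, R) = R*n
l(W, b) = 4 + b
C = 25/4 (C = (-1*(-2) - 7)**2/4 = (2 - 7)**2/4 = (1/4)*(-5)**2 = (1/4)*25 = 25/4 ≈ 6.2500)
G = 20736 (G = ((6*(4 + 2))*(-4))**2 = ((6*6)*(-4))**2 = (36*(-4))**2 = (-144)**2 = 20736)
C*G = (25/4)*20736 = 129600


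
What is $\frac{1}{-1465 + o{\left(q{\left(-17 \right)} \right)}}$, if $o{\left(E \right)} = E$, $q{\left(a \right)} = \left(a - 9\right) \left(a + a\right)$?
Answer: $- \frac{1}{581} \approx -0.0017212$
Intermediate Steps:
$q{\left(a \right)} = 2 a \left(-9 + a\right)$ ($q{\left(a \right)} = \left(-9 + a\right) 2 a = 2 a \left(-9 + a\right)$)
$\frac{1}{-1465 + o{\left(q{\left(-17 \right)} \right)}} = \frac{1}{-1465 + 2 \left(-17\right) \left(-9 - 17\right)} = \frac{1}{-1465 + 2 \left(-17\right) \left(-26\right)} = \frac{1}{-1465 + 884} = \frac{1}{-581} = - \frac{1}{581}$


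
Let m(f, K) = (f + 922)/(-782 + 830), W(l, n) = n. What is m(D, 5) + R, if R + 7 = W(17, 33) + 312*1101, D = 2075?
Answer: 5497607/16 ≈ 3.4360e+5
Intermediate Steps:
m(f, K) = 461/24 + f/48 (m(f, K) = (922 + f)/48 = (922 + f)*(1/48) = 461/24 + f/48)
R = 343538 (R = -7 + (33 + 312*1101) = -7 + (33 + 343512) = -7 + 343545 = 343538)
m(D, 5) + R = (461/24 + (1/48)*2075) + 343538 = (461/24 + 2075/48) + 343538 = 999/16 + 343538 = 5497607/16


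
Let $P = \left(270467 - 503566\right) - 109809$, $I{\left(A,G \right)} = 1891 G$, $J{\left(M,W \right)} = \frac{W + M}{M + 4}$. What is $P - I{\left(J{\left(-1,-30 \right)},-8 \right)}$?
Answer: $-327780$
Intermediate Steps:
$J{\left(M,W \right)} = \frac{M + W}{4 + M}$
$P = -342908$ ($P = \left(270467 - 503566\right) - 109809 = -233099 - 109809 = -342908$)
$P - I{\left(J{\left(-1,-30 \right)},-8 \right)} = -342908 - 1891 \left(-8\right) = -342908 - -15128 = -342908 + 15128 = -327780$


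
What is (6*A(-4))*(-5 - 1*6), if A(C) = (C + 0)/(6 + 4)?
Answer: 132/5 ≈ 26.400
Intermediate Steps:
A(C) = C/10
(6*A(-4))*(-5 - 1*6) = (6*((⅒)*(-4)))*(-5 - 1*6) = (6*(-⅖))*(-5 - 6) = -12/5*(-11) = 132/5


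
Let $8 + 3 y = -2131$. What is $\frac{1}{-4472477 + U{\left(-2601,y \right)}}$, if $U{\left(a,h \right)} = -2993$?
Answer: $- \frac{1}{4475470} \approx -2.2344 \cdot 10^{-7}$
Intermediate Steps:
$y = -713$ ($y = - \frac{8}{3} + \frac{1}{3} \left(-2131\right) = - \frac{8}{3} - \frac{2131}{3} = -713$)
$\frac{1}{-4472477 + U{\left(-2601,y \right)}} = \frac{1}{-4472477 - 2993} = \frac{1}{-4475470} = - \frac{1}{4475470}$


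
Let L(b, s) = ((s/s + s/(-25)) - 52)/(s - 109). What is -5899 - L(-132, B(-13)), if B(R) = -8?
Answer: -17255842/2925 ≈ -5899.4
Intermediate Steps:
L(b, s) = (-51 - s/25)/(-109 + s) (L(b, s) = ((1 + s*(-1/25)) - 52)/(-109 + s) = ((1 - s/25) - 52)/(-109 + s) = (-51 - s/25)/(-109 + s))
-5899 - L(-132, B(-13)) = -5899 - (-1275 - 1*(-8))/(25*(-109 - 8)) = -5899 - (-1275 + 8)/(25*(-117)) = -5899 - (-1)*(-1267)/(25*117) = -5899 - 1*1267/2925 = -5899 - 1267/2925 = -17255842/2925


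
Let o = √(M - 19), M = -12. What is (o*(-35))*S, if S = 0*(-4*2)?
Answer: 0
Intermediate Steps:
S = 0 (S = 0*(-8) = 0)
o = I*√31 (o = √(-12 - 19) = √(-31) = I*√31 ≈ 5.5678*I)
(o*(-35))*S = ((I*√31)*(-35))*0 = -35*I*√31*0 = 0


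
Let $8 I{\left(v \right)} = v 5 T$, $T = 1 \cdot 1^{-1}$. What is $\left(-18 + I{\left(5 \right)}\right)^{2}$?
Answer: $\frac{14161}{64} \approx 221.27$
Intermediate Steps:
$T = 1$ ($T = 1 \cdot 1 = 1$)
$I{\left(v \right)} = \frac{5 v}{8}$ ($I{\left(v \right)} = \frac{v 5 \cdot 1}{8} = \frac{5 v 1}{8} = \frac{5 v}{8}$)
$\left(-18 + I{\left(5 \right)}\right)^{2} = \left(-18 + \frac{5}{8} \cdot 5\right)^{2} = \left(-18 + \frac{25}{8}\right)^{2} = \left(- \frac{119}{8}\right)^{2} = \frac{14161}{64}$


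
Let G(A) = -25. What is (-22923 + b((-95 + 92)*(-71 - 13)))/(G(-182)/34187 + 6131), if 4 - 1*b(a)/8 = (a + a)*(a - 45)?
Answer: -29315865305/209600472 ≈ -139.87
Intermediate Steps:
b(a) = 32 - 16*a*(-45 + a) (b(a) = 32 - 8*(a + a)*(a - 45) = 32 - 8*2*a*(-45 + a) = 32 - 16*a*(-45 + a))
(-22923 + b((-95 + 92)*(-71 - 13)))/(G(-182)/34187 + 6131) = (-22923 + (32 - 16*(-95 + 92)²*(-71 - 13)² + 720*((-95 + 92)*(-71 - 13))))/(-25/34187 + 6131) = (-22923 + (32 - 16*(-3*(-84))² + 720*(-3*(-84))))/(-25*1/34187 + 6131) = (-22923 + (32 - 16*252² + 720*252))/(-25/34187 + 6131) = (-22923 + (32 - 16*63504 + 181440))/(209600472/34187) = (-22923 + (32 - 1016064 + 181440))*(34187/209600472) = (-22923 - 834592)*(34187/209600472) = -857515*34187/209600472 = -29315865305/209600472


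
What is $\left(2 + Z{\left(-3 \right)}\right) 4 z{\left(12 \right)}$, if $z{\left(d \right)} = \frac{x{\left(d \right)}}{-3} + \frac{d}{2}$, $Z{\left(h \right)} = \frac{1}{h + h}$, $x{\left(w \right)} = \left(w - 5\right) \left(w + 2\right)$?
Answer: $- \frac{1760}{9} \approx -195.56$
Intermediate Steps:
$x{\left(w \right)} = \left(-5 + w\right) \left(2 + w\right)$
$Z{\left(h \right)} = \frac{1}{2 h}$
$z{\left(d \right)} = \frac{10}{3} - \frac{d^{2}}{3} + \frac{3 d}{2}$ ($z{\left(d \right)} = \frac{-10 + d^{2} - 3 d}{-3} + \frac{d}{2} = \left(-10 + d^{2} - 3 d\right) \left(- \frac{1}{3}\right) + d \frac{1}{2} = \left(\frac{10}{3} + d - \frac{d^{2}}{3}\right) + \frac{d}{2} = \frac{10}{3} - \frac{d^{2}}{3} + \frac{3 d}{2}$)
$\left(2 + Z{\left(-3 \right)}\right) 4 z{\left(12 \right)} = \left(2 + \frac{1}{2 \left(-3\right)}\right) 4 \left(\frac{10}{3} - \frac{12^{2}}{3} + \frac{3}{2} \cdot 12\right) = \left(2 + \frac{1}{2} \left(- \frac{1}{3}\right)\right) 4 \left(\frac{10}{3} - 48 + 18\right) = \left(2 - \frac{1}{6}\right) 4 \left(\frac{10}{3} - 48 + 18\right) = \frac{11}{6} \cdot 4 \left(- \frac{80}{3}\right) = \frac{22}{3} \left(- \frac{80}{3}\right) = - \frac{1760}{9}$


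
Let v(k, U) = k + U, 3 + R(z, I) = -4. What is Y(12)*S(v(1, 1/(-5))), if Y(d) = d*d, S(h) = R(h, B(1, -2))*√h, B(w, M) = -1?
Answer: -2016*√5/5 ≈ -901.58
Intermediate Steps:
R(z, I) = -7 (R(z, I) = -3 - 4 = -7)
v(k, U) = U + k
S(h) = -7*√h
Y(d) = d²
Y(12)*S(v(1, 1/(-5))) = 12²*(-7*√(1/(-5) + 1)) = 144*(-7*√(-⅕ + 1)) = 144*(-14*√5/5) = -2016*√5/5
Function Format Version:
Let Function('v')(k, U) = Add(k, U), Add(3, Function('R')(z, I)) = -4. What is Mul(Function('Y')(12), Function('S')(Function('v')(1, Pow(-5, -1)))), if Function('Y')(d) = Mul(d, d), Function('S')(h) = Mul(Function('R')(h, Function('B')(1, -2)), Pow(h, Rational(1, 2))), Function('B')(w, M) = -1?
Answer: Mul(Rational(-2016, 5), Pow(5, Rational(1, 2))) ≈ -901.58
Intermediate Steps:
Function('R')(z, I) = -7 (Function('R')(z, I) = Add(-3, -4) = -7)
Function('v')(k, U) = Add(U, k)
Function('S')(h) = Mul(-7, Pow(h, Rational(1, 2)))
Function('Y')(d) = Pow(d, 2)
Mul(Function('Y')(12), Function('S')(Function('v')(1, Pow(-5, -1)))) = Mul(Pow(12, 2), Mul(-7, Pow(Add(Pow(-5, -1), 1), Rational(1, 2)))) = Mul(144, Mul(-7, Pow(Add(Rational(-1, 5), 1), Rational(1, 2)))) = Mul(144, Mul(-7, Pow(Rational(4, 5), Rational(1, 2)))) = Mul(144, Mul(-7, Mul(Rational(2, 5), Pow(5, Rational(1, 2))))) = Mul(144, Mul(Rational(-14, 5), Pow(5, Rational(1, 2)))) = Mul(Rational(-2016, 5), Pow(5, Rational(1, 2)))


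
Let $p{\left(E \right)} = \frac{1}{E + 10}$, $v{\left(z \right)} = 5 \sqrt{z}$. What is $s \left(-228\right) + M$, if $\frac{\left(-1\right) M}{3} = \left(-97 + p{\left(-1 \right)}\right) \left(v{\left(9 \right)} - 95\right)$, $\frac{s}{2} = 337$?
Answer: $- \frac{530776}{3} \approx -1.7693 \cdot 10^{5}$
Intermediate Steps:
$s = 674$ ($s = 2 \cdot 337 = 674$)
$p{\left(E \right)} = \frac{1}{10 + E}$
$M = - \frac{69760}{3}$ ($M = - 3 \left(-97 + \frac{1}{10 - 1}\right) \left(5 \sqrt{9} - 95\right) = - 3 \left(-97 + \frac{1}{9}\right) \left(5 \cdot 3 - 95\right) = - 3 \left(-97 + \frac{1}{9}\right) \left(15 - 95\right) = - 3 \left(\left(- \frac{872}{9}\right) \left(-80\right)\right) = \left(-3\right) \frac{69760}{9} = - \frac{69760}{3} \approx -23253.0$)
$s \left(-228\right) + M = 674 \left(-228\right) - \frac{69760}{3} = -153672 - \frac{69760}{3} = - \frac{530776}{3}$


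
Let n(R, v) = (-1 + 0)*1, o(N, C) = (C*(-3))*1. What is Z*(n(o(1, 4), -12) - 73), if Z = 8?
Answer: -592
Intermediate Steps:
o(N, C) = -3*C (o(N, C) = -3*C*1 = -3*C)
n(R, v) = -1 (n(R, v) = -1*1 = -1)
Z*(n(o(1, 4), -12) - 73) = 8*(-1 - 73) = 8*(-74) = -592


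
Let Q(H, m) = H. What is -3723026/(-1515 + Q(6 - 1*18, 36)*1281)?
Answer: 3723026/16887 ≈ 220.47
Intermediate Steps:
-3723026/(-1515 + Q(6 - 1*18, 36)*1281) = -3723026/(-1515 + (6 - 1*18)*1281) = -3723026/(-1515 + (6 - 18)*1281) = -3723026/(-1515 - 12*1281) = -3723026/(-1515 - 15372) = -3723026/(-16887) = -3723026*(-1/16887) = 3723026/16887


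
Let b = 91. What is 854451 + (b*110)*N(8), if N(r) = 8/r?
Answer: 864461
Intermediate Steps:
854451 + (b*110)*N(8) = 854451 + (91*110)*(8/8) = 854451 + 10010*(8*(⅛)) = 854451 + 10010*1 = 854451 + 10010 = 864461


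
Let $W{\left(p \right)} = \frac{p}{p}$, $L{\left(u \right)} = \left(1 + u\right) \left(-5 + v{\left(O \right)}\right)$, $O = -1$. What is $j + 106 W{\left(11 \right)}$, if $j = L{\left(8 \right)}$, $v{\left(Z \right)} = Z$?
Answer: $52$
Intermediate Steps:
$L{\left(u \right)} = -6 - 6 u$ ($L{\left(u \right)} = \left(1 + u\right) \left(-5 - 1\right) = \left(1 + u\right) \left(-6\right) = -6 - 6 u$)
$W{\left(p \right)} = 1$
$j = -54$ ($j = -6 - 48 = -54$)
$j + 106 W{\left(11 \right)} = -54 + 106 \cdot 1 = -54 + 106 = 52$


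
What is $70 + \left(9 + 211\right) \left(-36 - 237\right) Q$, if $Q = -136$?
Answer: $8168230$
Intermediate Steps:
$70 + \left(9 + 211\right) \left(-36 - 237\right) Q = 70 + \left(9 + 211\right) \left(-36 - 237\right) \left(-136\right) = 70 + 220 \left(-273\right) \left(-136\right) = 70 - -8168160 = 70 + 8168160 = 8168230$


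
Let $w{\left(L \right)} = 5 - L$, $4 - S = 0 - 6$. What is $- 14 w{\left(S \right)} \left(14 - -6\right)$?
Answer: $1400$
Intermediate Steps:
$S = 10$ ($S = 4 - \left(0 - 6\right) = 4 - -6 = 4 + 6 = 10$)
$- 14 w{\left(S \right)} \left(14 - -6\right) = - 14 \left(5 - 10\right) \left(14 - -6\right) = - 14 \left(5 - 10\right) \left(14 + 6\right) = \left(-14\right) \left(-5\right) 20 = 70 \cdot 20 = 1400$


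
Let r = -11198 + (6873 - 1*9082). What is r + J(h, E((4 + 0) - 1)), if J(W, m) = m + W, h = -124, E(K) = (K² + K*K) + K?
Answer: -13510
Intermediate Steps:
E(K) = K + 2*K² (E(K) = (K² + K²) + K = 2*K² + K = K + 2*K²)
J(W, m) = W + m
r = -13407 (r = -11198 + (6873 - 9082) = -11198 - 2209 = -13407)
r + J(h, E((4 + 0) - 1)) = -13407 + (-124 + ((4 + 0) - 1)*(1 + 2*((4 + 0) - 1))) = -13407 + (-124 + (4 - 1)*(1 + 2*(4 - 1))) = -13407 + (-124 + 3*(1 + 2*3)) = -13407 + (-124 + 3*(1 + 6)) = -13407 + (-124 + 3*7) = -13407 + (-124 + 21) = -13407 - 103 = -13510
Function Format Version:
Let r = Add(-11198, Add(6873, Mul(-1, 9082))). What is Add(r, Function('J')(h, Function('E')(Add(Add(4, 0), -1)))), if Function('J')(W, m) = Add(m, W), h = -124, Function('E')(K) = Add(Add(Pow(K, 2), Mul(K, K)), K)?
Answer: -13510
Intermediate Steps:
Function('E')(K) = Add(K, Mul(2, Pow(K, 2))) (Function('E')(K) = Add(Add(Pow(K, 2), Pow(K, 2)), K) = Add(Mul(2, Pow(K, 2)), K) = Add(K, Mul(2, Pow(K, 2))))
Function('J')(W, m) = Add(W, m)
r = -13407 (r = Add(-11198, Add(6873, -9082)) = Add(-11198, -2209) = -13407)
Add(r, Function('J')(h, Function('E')(Add(Add(4, 0), -1)))) = Add(-13407, Add(-124, Mul(Add(Add(4, 0), -1), Add(1, Mul(2, Add(Add(4, 0), -1)))))) = Add(-13407, Add(-124, Mul(Add(4, -1), Add(1, Mul(2, Add(4, -1)))))) = Add(-13407, Add(-124, Mul(3, Add(1, Mul(2, 3))))) = Add(-13407, Add(-124, Mul(3, Add(1, 6)))) = Add(-13407, Add(-124, Mul(3, 7))) = Add(-13407, Add(-124, 21)) = Add(-13407, -103) = -13510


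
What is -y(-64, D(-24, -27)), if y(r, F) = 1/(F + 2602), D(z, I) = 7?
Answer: -1/2609 ≈ -0.00038329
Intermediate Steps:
y(r, F) = 1/(2602 + F)
-y(-64, D(-24, -27)) = -1/(2602 + 7) = -1/2609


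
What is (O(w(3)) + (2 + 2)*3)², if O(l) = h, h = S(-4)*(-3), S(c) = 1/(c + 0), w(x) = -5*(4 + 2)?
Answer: 2601/16 ≈ 162.56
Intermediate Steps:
w(x) = -30 (w(x) = -5*6 = -30)
S(c) = 1/c
h = ¾ (h = -3/(-4) = -¼*(-3) = ¾ ≈ 0.75000)
O(l) = ¾
(O(w(3)) + (2 + 2)*3)² = (¾ + (2 + 2)*3)² = (¾ + 4*3)² = (¾ + 12)² = (51/4)² = 2601/16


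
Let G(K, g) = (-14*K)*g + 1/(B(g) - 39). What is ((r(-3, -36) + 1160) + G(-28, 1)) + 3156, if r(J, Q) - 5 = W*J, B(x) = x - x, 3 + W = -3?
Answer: 184508/39 ≈ 4731.0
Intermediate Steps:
W = -6 (W = -3 - 3 = -6)
B(x) = 0
r(J, Q) = 5 - 6*J
G(K, g) = -1/39 - 14*K*g (G(K, g) = (-14*K)*g + 1/(0 - 39) = -14*K*g + 1/(-39) = -14*K*g - 1/39 = -1/39 - 14*K*g)
((r(-3, -36) + 1160) + G(-28, 1)) + 3156 = (((5 - 6*(-3)) + 1160) + (-1/39 - 14*(-28)*1)) + 3156 = (((5 + 18) + 1160) + (-1/39 + 392)) + 3156 = ((23 + 1160) + 15287/39) + 3156 = (1183 + 15287/39) + 3156 = 61424/39 + 3156 = 184508/39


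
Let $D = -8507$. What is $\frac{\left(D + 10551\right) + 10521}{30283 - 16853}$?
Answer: $\frac{2513}{2686} \approx 0.93559$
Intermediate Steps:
$\frac{\left(D + 10551\right) + 10521}{30283 - 16853} = \frac{\left(-8507 + 10551\right) + 10521}{30283 - 16853} = \frac{2044 + 10521}{13430} = 12565 \cdot \frac{1}{13430} = \frac{2513}{2686}$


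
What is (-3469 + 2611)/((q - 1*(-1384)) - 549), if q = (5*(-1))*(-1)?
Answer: -143/140 ≈ -1.0214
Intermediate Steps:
q = 5 (q = -5*(-1) = 5)
(-3469 + 2611)/((q - 1*(-1384)) - 549) = (-3469 + 2611)/((5 - 1*(-1384)) - 549) = -858/((5 + 1384) - 549) = -858/(1389 - 549) = -858/840 = -858*1/840 = -143/140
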